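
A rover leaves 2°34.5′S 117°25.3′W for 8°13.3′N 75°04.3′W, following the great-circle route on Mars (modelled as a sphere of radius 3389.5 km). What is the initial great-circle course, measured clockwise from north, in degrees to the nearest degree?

75°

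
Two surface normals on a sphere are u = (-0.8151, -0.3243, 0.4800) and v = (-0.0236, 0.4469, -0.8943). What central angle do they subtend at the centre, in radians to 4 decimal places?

2.1591 rad

u·v = -0.5550; |u| = 1.0000, |v| = 1.0000.
cos θ = (u·v)/(|u||v|) = -0.5550, so θ = 2.1591 rad.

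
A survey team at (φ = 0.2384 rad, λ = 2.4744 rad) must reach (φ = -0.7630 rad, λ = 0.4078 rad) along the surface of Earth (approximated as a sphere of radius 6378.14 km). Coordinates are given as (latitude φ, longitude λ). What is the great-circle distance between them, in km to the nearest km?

In radians: φ₁ = 0.2384, φ₂ = -0.7630, Δλ = -118.407° = -2.0666 rad.
cos c = sin φ₁ sin φ₂ + cos φ₁ cos φ₂ cos Δλ = (0.2361)(-0.6911) + (0.9717)(0.7228)(-0.4757) = -0.49732,
so c = arccos(-0.49732) = 2.09131 rad.
Distance = R·c = 6378.14 × 2.0913 ≈ 13339 km.

13339 km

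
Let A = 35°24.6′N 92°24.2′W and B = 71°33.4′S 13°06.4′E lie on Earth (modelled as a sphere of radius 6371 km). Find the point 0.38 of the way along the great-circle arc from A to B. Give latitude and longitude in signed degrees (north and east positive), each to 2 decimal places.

-10.50°, -75.15°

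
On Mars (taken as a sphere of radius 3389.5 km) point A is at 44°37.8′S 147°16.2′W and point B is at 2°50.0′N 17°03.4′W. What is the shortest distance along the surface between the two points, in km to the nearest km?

7074 km

With latitudes φ₁ = -44.630°, φ₂ = 2.833° and longitude difference Δλ = 130.213°:
Haversine: a = sin²(Δφ/2) + cos φ₁ cos φ₂ sin²(Δλ/2) = 0.1620 + (0.7117)(0.9988)(0.8228) = 0.74682.
Central angle c = 2·arcsin(√a) = 2.08706 rad.
Distance = R·c = 3389.5 × 2.0871 ≈ 7074 km.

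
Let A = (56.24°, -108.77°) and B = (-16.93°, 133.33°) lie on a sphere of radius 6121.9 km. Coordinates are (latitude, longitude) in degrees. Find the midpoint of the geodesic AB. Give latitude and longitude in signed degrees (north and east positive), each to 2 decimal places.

The central angle between A and B is δ = 2.0839 rad.
With f = 0.5, the slerp weights are sin((1−f)δ)/sin δ = 0.9910 and sin(fδ)/sin δ = 0.9910.
Weighted sum of the unit vectors: (0.9910)·(-0.1788,-0.5262,0.8314) + (0.9910)·(-0.6565,0.6959,-0.2912) = (-0.8277, 0.1682, 0.5353).
Converting back: φ = atan2(z, √(x²+y²)) = 32.36°, λ = atan2(y, x) = 168.51°.

32.36°, 168.51°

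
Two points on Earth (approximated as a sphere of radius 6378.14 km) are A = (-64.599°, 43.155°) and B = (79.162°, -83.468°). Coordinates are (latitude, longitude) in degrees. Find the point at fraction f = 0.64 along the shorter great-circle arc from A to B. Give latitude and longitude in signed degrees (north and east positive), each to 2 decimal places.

Central angle δ = 2.7800 rad. Interpolating on the sphere with fraction f = 0.64:
P = [sin((1−f)δ)·A + sin(fδ)·B] / sin δ = 2.3798·A + 2.7655·B in Cartesian coordinates,
giving P = (0.8038, 0.1816, 0.5665), i.e. latitude 34.50°, longitude 12.73°.

34.50°, 12.73°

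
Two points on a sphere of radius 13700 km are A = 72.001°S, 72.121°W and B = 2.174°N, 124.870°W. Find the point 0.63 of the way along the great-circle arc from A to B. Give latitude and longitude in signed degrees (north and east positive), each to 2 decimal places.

Central angle δ = 1.4194 rad. Interpolating on the sphere with fraction f = 0.63:
P = [sin((1−f)δ)·A + sin(fδ)·B] / sin δ = 0.5072·A + 0.7887·B in Cartesian coordinates,
giving P = (-0.4025, -0.7958, -0.4524), i.e. latitude -26.90°, longitude -116.83°.

-26.90°, -116.83°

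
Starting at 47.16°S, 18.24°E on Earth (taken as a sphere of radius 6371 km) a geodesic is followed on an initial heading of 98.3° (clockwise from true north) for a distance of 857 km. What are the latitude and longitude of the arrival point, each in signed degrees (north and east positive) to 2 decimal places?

-47.71°, 29.62°

Angular distance δ = d/R = 857/6371 = 0.13452 rad; initial bearing θ = 1.7157 rad.
sin φ₂ = sin φ₁ cos δ + cos φ₁ sin δ cos θ = (-0.7333)(0.9910) + (0.6800)(0.1341)(-0.1444) = -0.7398, so φ₂ = -47.71°.
Δλ = atan2(sin θ sin δ cos φ₁, cos δ − sin φ₁ sin φ₂) = atan2(0.0902, 0.4485) = 11.375°.
λ₂ = 18.240° + 11.375° = 29.62°.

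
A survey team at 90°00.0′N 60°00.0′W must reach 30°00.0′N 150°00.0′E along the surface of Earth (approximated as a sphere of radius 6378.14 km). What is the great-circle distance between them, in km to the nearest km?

With latitudes φ₁ = 90.000°, φ₂ = 30.000° and longitude difference Δλ = -150.000°:
Haversine: a = sin²(Δφ/2) + cos φ₁ cos φ₂ sin²(Δλ/2) = 0.2500 + (0.0000)(0.8660)(0.9330) = 0.25000.
Central angle c = 2·arcsin(√a) = 1.04720 rad.
Distance = R·c = 6378.14 × 1.0472 ≈ 6679 km.

6679 km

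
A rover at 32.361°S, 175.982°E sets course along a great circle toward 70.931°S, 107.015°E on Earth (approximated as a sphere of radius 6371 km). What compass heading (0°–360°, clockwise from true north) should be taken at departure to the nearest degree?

203°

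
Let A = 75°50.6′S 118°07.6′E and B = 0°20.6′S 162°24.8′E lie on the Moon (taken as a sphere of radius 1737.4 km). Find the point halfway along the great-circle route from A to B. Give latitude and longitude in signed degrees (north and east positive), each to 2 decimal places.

-39.41°, 154.14°

Central angle δ = 1.3889 rad. Interpolating on the sphere with fraction f = 0.5:
P = [sin((1−f)δ)·A + sin(fδ)·B] / sin δ = 0.6507·A + 0.6507·B in Cartesian coordinates,
giving P = (-0.6953, 0.3370, -0.6348), i.e. latitude -39.41°, longitude 154.14°.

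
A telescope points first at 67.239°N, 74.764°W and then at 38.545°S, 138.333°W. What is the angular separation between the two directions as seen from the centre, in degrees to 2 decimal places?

116.10°

With latitudes φ₁ = 67.239°, φ₂ = -38.545° and longitude difference Δλ = -63.569°:
Haversine: a = sin²(Δφ/2) + cos φ₁ cos φ₂ sin²(Δλ/2) = 0.6360 + (0.3869)(0.7821)(0.2774) = 0.71996.
Central angle c = 2·arcsin(√a) = 2.02630 rad.
So the angular separation is 116.10°.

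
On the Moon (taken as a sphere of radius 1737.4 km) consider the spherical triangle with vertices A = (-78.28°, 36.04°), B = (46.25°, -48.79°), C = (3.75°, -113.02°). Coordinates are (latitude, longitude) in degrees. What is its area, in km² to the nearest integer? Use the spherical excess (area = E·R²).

6155417 km²

Side lengths (central angles): a = 1.2162, b = 1.8110, c = 2.3387 rad; semiperimeter s = 2.6829.
By l'Huilier's theorem, tan(E/4) = √[tan(s/2) tan((s−a)/2) tan((s−b)/2) tan((s−c)/2)], giving spherical excess E = 2.0392 rad.
Area = E·R² = 2.0392 × (1737.4)² ≈ 6155417 km².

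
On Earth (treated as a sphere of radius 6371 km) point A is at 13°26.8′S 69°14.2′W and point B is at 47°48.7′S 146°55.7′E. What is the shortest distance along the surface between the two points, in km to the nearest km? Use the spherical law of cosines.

12320 km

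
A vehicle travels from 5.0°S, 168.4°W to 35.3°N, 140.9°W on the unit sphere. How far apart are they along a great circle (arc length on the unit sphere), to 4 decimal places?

Let φ₁ = -0.0873 rad, φ₂ = 0.6161 rad, and Δλ = 0.4800 rad.
Haversine: a = sin²(Δφ/2) + cos φ₁ cos φ₂ sin²(Δλ/2) = 0.1187 + (0.9962)(0.8161)(0.0565) = 0.16460.
Central angle c = 2·arcsin(√a) = 0.83550 rad.
On the unit sphere the arc length equals the central angle: 0.8355.

0.8355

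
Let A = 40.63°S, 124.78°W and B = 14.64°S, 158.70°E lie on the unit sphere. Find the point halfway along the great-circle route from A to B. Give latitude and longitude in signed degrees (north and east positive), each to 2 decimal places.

The central angle between A and B is δ = 1.2284 rad.
With f = 0.5, the slerp weights are sin((1−f)δ)/sin δ = 0.6118 and sin(fδ)/sin δ = 0.6118.
Weighted sum of the unit vectors: (0.6118)·(-0.4329,-0.6233,-0.6512) + (0.6118)·(-0.9014,0.3515,-0.2527) = (-0.8164, -0.1663, -0.5530).
Converting back: φ = atan2(z, √(x²+y²)) = -33.58°, λ = atan2(y, x) = -168.48°.

-33.58°, -168.48°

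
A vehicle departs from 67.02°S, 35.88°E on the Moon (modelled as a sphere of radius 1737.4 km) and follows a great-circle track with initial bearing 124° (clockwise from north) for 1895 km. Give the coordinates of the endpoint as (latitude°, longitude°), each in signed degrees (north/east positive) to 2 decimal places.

-38.23°, 146.47°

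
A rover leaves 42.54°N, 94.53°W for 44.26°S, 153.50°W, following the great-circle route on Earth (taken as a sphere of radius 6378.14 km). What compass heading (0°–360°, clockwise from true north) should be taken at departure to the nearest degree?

219°

Δλ = -58.970° = -1.0292 rad.
y = sin Δλ · cos φ₂ = (-0.8569)(0.7162) = -0.6137
x = cos φ₁ sin φ₂ − sin φ₁ cos φ₂ cos Δλ = (0.7368)(-0.6979) − (0.6761)(0.7162)(0.5155) = -0.7638
θ = atan2(y, x) = -141.22°; adding 360° gives 219°.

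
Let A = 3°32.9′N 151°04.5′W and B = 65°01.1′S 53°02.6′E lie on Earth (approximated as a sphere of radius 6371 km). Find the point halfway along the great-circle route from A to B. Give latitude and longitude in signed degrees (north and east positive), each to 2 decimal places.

The central angle between A and B is δ = 2.0273 rad.
With f = 0.5, the slerp weights are sin((1−f)δ)/sin δ = 0.9456 and sin(fδ)/sin δ = 0.9456.
Weighted sum of the unit vectors: (0.9456)·(-0.8736,-0.4827,0.0619) + (0.9456)·(0.2539,0.3375,-0.9064) = (-0.5860, -0.1374, -0.7986).
Converting back: φ = atan2(z, √(x²+y²)) = -53.00°, λ = atan2(y, x) = -166.81°.

-53.00°, -166.81°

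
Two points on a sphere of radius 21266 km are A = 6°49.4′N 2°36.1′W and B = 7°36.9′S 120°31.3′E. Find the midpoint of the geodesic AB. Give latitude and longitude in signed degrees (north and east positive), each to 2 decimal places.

The central angle between A and B is δ = 2.1574 rad.
With f = 0.5, the slerp weights are sin((1−f)δ)/sin δ = 1.0583 and sin(fδ)/sin δ = 1.0583.
Weighted sum of the unit vectors: (1.0583)·(0.9919,-0.0451,0.1188) + (1.0583)·(-0.5034,0.8538,-0.1325) = (0.5170, 0.8559, -0.0145).
Converting back: φ = atan2(z, √(x²+y²)) = -0.83°, λ = atan2(y, x) = 58.87°.

-0.83°, 58.87°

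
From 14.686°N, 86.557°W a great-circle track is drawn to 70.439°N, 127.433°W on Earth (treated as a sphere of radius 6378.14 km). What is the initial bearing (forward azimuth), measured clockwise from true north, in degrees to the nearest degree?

With φ₁ = 0.2563, φ₂ = 1.2294, Δλ = -0.7134 rad, the forward-azimuth formula gives
θ = atan2( sin Δλ cos φ₂ , cos φ₁ sin φ₂ − sin φ₁ cos φ₂ cos Δλ ) = atan2(-0.2191, 0.8473) = -14.50°.
Adding 360° brings this into [0°, 360°): 346°.

346°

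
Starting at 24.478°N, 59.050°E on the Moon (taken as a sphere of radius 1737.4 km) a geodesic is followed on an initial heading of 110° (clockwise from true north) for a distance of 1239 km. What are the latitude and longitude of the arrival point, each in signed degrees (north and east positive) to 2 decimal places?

Angular distance δ = d/R = 1239/1737.4 = 0.71313 rad; initial bearing θ = 1.9199 rad.
sin φ₂ = sin φ₁ cos δ + cos φ₁ sin δ cos θ = (0.4143)(0.7563) + (0.9101)(0.6542)(-0.3420) = 0.1097, so φ₂ = 6.30°.
Δλ = atan2(sin θ sin δ cos φ₁, cos δ − sin φ₁ sin φ₂) = atan2(0.5595, 0.7108) = 38.206°.
λ₂ = 59.050° + 38.206° = 97.26°.

6.30°, 97.26°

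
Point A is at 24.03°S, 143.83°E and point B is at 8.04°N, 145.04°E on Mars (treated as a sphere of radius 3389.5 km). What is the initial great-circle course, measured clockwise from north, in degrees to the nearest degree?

2°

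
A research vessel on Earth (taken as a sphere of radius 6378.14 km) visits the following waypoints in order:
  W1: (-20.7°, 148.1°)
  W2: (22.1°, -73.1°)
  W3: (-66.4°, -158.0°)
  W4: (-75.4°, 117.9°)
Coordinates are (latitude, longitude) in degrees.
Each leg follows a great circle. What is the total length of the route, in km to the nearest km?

30737 km

Leg W1→W2: central angle 2.4737 rad, distance 15777.5 km.
Leg W2→W3: central angle 1.8879 rad, distance 12041.1 km.
Leg W3→W4: central angle 0.4575 rad, distance 2918.2 km.
Total: 15777.5 + 12041.1 + 2918.2 ≈ 30737 km.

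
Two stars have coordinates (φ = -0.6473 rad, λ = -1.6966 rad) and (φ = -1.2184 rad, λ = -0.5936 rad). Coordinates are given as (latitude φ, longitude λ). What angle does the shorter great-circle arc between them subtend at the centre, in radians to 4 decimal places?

In radians: φ₁ = -0.6473, φ₂ = -1.2184, Δλ = 63.197° = 1.1030 rad.
cos c = sin φ₁ sin φ₂ + cos φ₁ cos φ₂ cos Δλ = (-0.6030)(-0.9385) + (0.7977)(0.3451)(0.4509) = 0.69013,
so c = arccos(0.69013) = 0.80913 rad.
So the angular separation is 0.8091 rad.

0.8091 rad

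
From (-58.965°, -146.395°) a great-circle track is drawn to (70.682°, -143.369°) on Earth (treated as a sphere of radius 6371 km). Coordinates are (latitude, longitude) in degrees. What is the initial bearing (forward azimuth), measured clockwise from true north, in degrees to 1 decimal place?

With φ₁ = -1.0291, φ₂ = 1.2336, Δλ = 0.0528 rad, the forward-azimuth formula gives
θ = atan2( sin Δλ cos φ₂ , cos φ₁ sin φ₂ − sin φ₁ cos φ₂ cos Δλ ) = atan2(0.0175, 0.7696) = 1.30°.
So the initial bearing is 1.3°.

1.3°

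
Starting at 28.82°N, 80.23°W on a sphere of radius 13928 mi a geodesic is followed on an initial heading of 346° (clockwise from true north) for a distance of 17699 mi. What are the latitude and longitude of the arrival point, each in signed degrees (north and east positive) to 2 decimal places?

Angular distance δ = d/R = 17699/13928 = 1.27075 rad; initial bearing θ = 6.0388 rad.
sin φ₂ = sin φ₁ cos δ + cos φ₁ sin δ cos θ = (0.4821)(0.2956) + (0.8761)(0.9553)(0.9703) = 0.9546, so φ₂ = 72.67°.
Δλ = atan2(sin θ sin δ cos φ₁, cos δ − sin φ₁ sin φ₂) = atan2(-0.2025, -0.1646) = -129.110°.
λ₂ = -80.230° − 129.110° = -209.34° → 150.66° after wrapping to (−180°, 180°].

72.67°, 150.66°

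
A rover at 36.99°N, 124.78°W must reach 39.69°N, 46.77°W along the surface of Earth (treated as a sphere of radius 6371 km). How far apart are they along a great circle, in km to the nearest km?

6584 km

With latitudes φ₁ = 36.990°, φ₂ = 39.690° and longitude difference Δλ = 78.010°:
cos c = sin φ₁ sin φ₂ + cos φ₁ cos φ₂ cos Δλ = (0.6017)(0.6386) + (0.7987)(0.7695)(0.2077) = 0.51194,
so c = arccos(0.51194) = 1.03336 rad.
Distance = R·c = 6371 × 1.0334 ≈ 6584 km.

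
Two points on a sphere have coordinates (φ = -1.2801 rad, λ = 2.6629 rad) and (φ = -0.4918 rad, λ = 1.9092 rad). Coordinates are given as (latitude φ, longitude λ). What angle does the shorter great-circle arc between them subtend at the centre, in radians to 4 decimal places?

0.8807 rad

Let φ₁ = -1.2801 rad, φ₂ = -0.4918 rad, and Δλ = -0.7537 rad.
cos c = sin φ₁ sin φ₂ + cos φ₁ cos φ₂ cos Δλ = (-0.9580)(-0.4722) + (0.2866)(0.8815)(0.7292) = 0.63662,
so c = arccos(0.63662) = 0.88068 rad.
So the angular separation is 0.8807 rad.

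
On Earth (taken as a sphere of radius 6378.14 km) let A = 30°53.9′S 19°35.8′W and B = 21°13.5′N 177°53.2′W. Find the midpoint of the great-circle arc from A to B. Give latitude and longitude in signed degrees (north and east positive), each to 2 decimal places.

Central angle δ = 2.7626 rad. Interpolating on the sphere with fraction f = 0.5:
P = [sin((1−f)δ)·A + sin(fδ)·B] / sin δ = 2.6546·A + 2.6546·B in Cartesian coordinates,
giving P = (-0.3269, -0.8552, -0.4021), i.e. latitude -23.71°, longitude -110.92°.

-23.71°, -110.92°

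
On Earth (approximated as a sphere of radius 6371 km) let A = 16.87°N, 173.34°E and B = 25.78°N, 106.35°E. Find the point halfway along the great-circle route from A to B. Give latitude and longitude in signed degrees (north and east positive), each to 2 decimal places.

Central angle δ = 1.0894 rad. Interpolating on the sphere with fraction f = 0.5:
P = [sin((1−f)δ)·A + sin(fδ)·B] / sin δ = 0.5846·A + 0.5846·B in Cartesian coordinates,
giving P = (-0.7038, 0.5700, 0.4239), i.e. latitude 25.08°, longitude 141.00°.

25.08°, 141.00°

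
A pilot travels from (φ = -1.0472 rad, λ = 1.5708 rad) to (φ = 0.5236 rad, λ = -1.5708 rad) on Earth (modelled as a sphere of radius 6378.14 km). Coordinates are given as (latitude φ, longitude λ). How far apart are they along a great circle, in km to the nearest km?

16698 km

In radians: φ₁ = -1.0472, φ₂ = 0.5236, Δλ = 180.000° = 3.1416 rad.
Haversine: a = sin²(Δφ/2) + cos φ₁ cos φ₂ sin²(Δλ/2) = 0.5000 + (0.5000)(0.8660)(1.0000) = 0.93301.
Central angle c = 2·arcsin(√a) = 2.61799 rad.
Distance = R·c = 6378.14 × 2.6180 ≈ 16698 km.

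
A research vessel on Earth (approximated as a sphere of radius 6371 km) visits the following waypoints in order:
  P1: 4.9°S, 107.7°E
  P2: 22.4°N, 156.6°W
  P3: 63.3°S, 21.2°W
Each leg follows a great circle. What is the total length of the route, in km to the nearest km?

25201 km

Leg P1→P2: central angle 1.6952 rad, distance 10799.8 km.
Leg P2→P3: central angle 2.2604 rad, distance 14401.0 km.
Total: 10799.8 + 14401.0 ≈ 25201 km.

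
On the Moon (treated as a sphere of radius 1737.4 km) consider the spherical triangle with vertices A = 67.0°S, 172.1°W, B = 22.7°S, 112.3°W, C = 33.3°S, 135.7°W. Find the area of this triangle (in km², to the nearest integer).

347181 km²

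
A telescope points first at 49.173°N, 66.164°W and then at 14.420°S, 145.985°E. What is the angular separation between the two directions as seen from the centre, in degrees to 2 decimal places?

136.43°

Let φ₁ = 0.8582 rad, φ₂ = -0.2517 rad, and Δλ = -2.5805 rad.
Haversine: a = sin²(Δφ/2) + cos φ₁ cos φ₂ sin²(Δλ/2) = 0.2776 + (0.6538)(0.9685)(0.9233) = 0.86226.
Central angle c = 2·arcsin(√a) = 2.38115 rad.
So the angular separation is 136.43°.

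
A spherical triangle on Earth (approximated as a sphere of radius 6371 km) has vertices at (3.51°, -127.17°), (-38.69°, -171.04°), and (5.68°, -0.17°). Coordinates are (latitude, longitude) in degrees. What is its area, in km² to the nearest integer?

109254432 km²

Side lengths (central angles): a = 2.5476, b = 2.2039, c = 1.0200 rad; semiperimeter s = 2.8858.
By l'Huilier's theorem, tan(E/4) = √[tan(s/2) tan((s−a)/2) tan((s−b)/2) tan((s−c)/2)], giving spherical excess E = 2.6917 rad.
Area = E·R² = 2.6917 × (6371)² ≈ 109254432 km².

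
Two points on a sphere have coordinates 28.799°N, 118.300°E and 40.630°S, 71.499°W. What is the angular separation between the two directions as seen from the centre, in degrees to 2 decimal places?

With latitudes φ₁ = 28.799°, φ₂ = -40.630° and longitude difference Δλ = 170.201°:
cos c = sin φ₁ sin φ₂ + cos φ₁ cos φ₂ cos Δλ = (0.4817)(-0.6512) + (0.8763)(0.7589)(-0.9854) = -0.96905,
so c = arccos(-0.96905) = 2.89217 rad.
So the angular separation is 165.71°.

165.71°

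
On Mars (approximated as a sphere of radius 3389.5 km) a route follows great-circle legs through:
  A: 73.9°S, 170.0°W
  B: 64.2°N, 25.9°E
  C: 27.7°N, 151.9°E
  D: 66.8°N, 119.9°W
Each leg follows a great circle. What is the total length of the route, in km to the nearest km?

Leg A→B: central angle 2.9468 rad, distance 9988.1 km.
Leg B→C: central angle 1.3776 rad, distance 4669.4 km.
Leg C→D: central angle 1.1172 rad, distance 3786.7 km.
Total: 9988.1 + 4669.4 + 3786.7 ≈ 18444 km.

18444 km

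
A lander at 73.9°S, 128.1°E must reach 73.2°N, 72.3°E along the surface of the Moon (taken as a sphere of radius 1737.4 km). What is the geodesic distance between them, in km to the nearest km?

In radians: φ₁ = -1.2898, φ₂ = 1.2776, Δλ = -55.800° = -0.9739 rad.
cos c = sin φ₁ sin φ₂ + cos φ₁ cos φ₂ cos Δλ = (-0.9608)(0.9573) + (0.2773)(0.2890)(0.5621) = -0.87472,
so c = arccos(-0.87472) = 2.63565 rad.
Distance = R·c = 1737.4 × 2.6357 ≈ 4579 km.

4579 km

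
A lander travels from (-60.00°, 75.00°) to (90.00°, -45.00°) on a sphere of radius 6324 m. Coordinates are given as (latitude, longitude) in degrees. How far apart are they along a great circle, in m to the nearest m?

16556 m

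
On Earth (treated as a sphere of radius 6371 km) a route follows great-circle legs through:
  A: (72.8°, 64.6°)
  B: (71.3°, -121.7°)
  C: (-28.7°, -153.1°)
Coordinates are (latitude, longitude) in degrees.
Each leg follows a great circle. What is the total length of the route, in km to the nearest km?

Leg A→B: central angle 0.6256 rad, distance 3985.7 km.
Leg B→C: central angle 1.7873 rad, distance 11387.0 km.
Total: 3985.7 + 11387.0 ≈ 15373 km.

15373 km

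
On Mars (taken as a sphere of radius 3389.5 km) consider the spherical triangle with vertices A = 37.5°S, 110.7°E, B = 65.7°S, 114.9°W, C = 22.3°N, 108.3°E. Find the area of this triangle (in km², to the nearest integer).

Side lengths (central angles): a = 2.2439, b = 1.0445, c = 1.2383 rad; semiperimeter s = 2.2633.
By l'Huilier's theorem, tan(E/4) = √[tan(s/2) tan((s−a)/2) tan((s−b)/2) tan((s−c)/2)], giving spherical excess E = 0.3597 rad.
Area = E·R² = 0.3597 × (3389.5)² ≈ 4132515 km².

4132515 km²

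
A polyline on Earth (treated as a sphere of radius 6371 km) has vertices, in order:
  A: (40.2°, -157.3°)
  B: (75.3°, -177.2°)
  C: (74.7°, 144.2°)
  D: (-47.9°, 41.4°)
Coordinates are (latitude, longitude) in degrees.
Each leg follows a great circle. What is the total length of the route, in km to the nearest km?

Leg A→B: central angle 0.6325 rad, distance 4029.4 km.
Leg B→C: central angle 0.1716 rad, distance 1093.2 km.
Leg C→D: central angle 2.4263 rad, distance 15457.7 km.
Total: 4029.4 + 1093.2 + 15457.7 ≈ 20580 km.

20580 km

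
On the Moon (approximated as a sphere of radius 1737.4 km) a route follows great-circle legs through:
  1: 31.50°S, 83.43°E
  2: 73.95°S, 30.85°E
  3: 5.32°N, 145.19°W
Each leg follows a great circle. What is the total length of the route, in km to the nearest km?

Leg 1→2: central angle 0.8693 rad, distance 1510.3 km.
Leg 2→3: central angle 1.9431 rad, distance 3375.9 km.
Total: 1510.3 + 3375.9 ≈ 4886 km.

4886 km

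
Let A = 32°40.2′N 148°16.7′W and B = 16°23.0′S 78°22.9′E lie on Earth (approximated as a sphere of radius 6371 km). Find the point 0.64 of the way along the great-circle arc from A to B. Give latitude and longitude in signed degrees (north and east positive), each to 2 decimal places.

The central angle between A and B is δ = 2.3554 rad.
With f = 0.64, the slerp weights are sin((1−f)δ)/sin δ = 1.0597 and sin(fδ)/sin δ = 1.4103.
Weighted sum of the unit vectors: (1.0597)·(-0.7160,-0.4426,0.5398) + (1.4103)·(0.1932,0.9397,-0.2821) = (-0.4863, 0.8562, 0.1742).
Converting back: φ = atan2(z, √(x²+y²)) = 10.03°, λ = atan2(y, x) = 119.59°.

10.03°, 119.59°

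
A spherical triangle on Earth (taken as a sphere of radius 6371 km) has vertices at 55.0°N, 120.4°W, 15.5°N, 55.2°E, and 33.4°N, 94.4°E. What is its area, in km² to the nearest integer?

Side lengths (central angles): a = 0.6911, b = 1.5130, c = 1.9094 rad; semiperimeter s = 2.0568.
By l'Huilier's theorem, tan(E/4) = √[tan(s/2) tan((s−a)/2) tan((s−b)/2) tan((s−c)/2)], giving spherical excess E = 0.6605 rad.
Area = E·R² = 0.6605 × (6371)² ≈ 26810210 km².

26810210 km²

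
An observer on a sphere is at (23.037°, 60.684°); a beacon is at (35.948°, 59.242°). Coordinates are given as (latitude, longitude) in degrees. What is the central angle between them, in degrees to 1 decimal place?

13.0°

In radians: φ₁ = 0.4021, φ₂ = 0.6274, Δλ = -1.442° = -0.0252 rad.
cos c = sin φ₁ sin φ₂ + cos φ₁ cos φ₂ cos Δλ = (0.3913)(0.5871) + (0.9203)(0.8096)(0.9997) = 0.97448,
so c = arccos(0.97448) = 0.22639 rad.
So the angular separation is 13.0°.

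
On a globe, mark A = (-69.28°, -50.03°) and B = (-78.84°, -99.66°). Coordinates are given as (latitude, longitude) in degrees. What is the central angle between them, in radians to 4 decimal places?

0.2766 rad

With latitudes φ₁ = -69.280°, φ₂ = -78.840° and longitude difference Δλ = -49.630°:
Haversine: a = sin²(Δφ/2) + cos φ₁ cos φ₂ sin²(Δλ/2) = 0.0069 + (0.3538)(0.1935)(0.1761) = 0.01901.
Central angle c = 2·arcsin(√a) = 0.27660 rad.
So the angular separation is 0.2766 rad.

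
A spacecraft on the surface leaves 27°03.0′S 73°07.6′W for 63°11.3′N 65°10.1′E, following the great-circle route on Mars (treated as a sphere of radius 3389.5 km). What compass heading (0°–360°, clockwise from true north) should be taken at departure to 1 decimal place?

With φ₁ = -0.4721, φ₂ = 1.1028, Δλ = 2.4137 rad, the forward-azimuth formula gives
θ = atan2( sin Δλ cos φ₂ , cos φ₁ sin φ₂ − sin φ₁ cos φ₂ cos Δλ ) = atan2(0.3001, 0.6417) = 25.06°.
So the initial bearing is 25.1°.

25.1°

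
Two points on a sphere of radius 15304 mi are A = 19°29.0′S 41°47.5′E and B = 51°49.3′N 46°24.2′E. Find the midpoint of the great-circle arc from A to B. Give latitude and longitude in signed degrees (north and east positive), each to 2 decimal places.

The central angle between A and B is δ = 1.2465 rad.
With f = 0.5, the slerp weights are sin((1−f)δ)/sin δ = 0.6158 and sin(fδ)/sin δ = 0.6158.
Weighted sum of the unit vectors: (0.6158)·(0.7029,0.6283,-0.3335) + (0.6158)·(0.4262,0.4476,0.7861) = (0.6953, 0.6625, 0.2787).
Converting back: φ = atan2(z, √(x²+y²)) = 16.18°, λ = atan2(y, x) = 43.62°.

16.18°, 43.62°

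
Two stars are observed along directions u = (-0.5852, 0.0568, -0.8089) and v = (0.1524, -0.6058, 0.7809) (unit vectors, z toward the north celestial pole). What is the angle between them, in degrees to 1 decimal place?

u·v = -0.7553; |u| = 1.0000, |v| = 1.0000.
cos θ = (u·v)/(|u||v|) = -0.7553, so θ = 139.0°.

139.0°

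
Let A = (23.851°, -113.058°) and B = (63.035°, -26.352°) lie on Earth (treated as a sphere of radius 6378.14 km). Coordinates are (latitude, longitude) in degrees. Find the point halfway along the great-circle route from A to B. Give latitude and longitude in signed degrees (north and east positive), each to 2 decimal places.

51.14°, -87.36°

The central angle between A and B is δ = 1.1764 rad.
With f = 0.5, the slerp weights are sin((1−f)δ)/sin δ = 0.6010 and sin(fδ)/sin δ = 0.6010.
Weighted sum of the unit vectors: (0.6010)·(-0.3582,-0.8415,0.4044) + (0.6010)·(0.4063,-0.2013,0.8913) = (0.0289, -0.6267, 0.7787).
Converting back: φ = atan2(z, √(x²+y²)) = 51.14°, λ = atan2(y, x) = -87.36°.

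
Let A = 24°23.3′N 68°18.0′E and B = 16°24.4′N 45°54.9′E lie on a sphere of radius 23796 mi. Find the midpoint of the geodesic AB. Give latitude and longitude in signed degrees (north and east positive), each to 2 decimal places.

20.76°, 56.81°

Central angle δ = 0.3911 rad. Interpolating on the sphere with fraction f = 0.5:
P = [sin((1−f)δ)·A + sin(fδ)·B] / sin δ = 0.5097·A + 0.5097·B in Cartesian coordinates,
giving P = (0.5118, 0.7826, 0.3544), i.e. latitude 20.76°, longitude 56.81°.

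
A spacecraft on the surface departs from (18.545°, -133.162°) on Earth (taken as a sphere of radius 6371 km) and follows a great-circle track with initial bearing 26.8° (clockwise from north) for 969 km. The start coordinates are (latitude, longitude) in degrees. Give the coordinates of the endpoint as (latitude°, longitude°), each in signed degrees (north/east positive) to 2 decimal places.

Angular distance δ = d/R = 969/6371 = 0.15210 rad; initial bearing θ = 0.4677 rad.
sin φ₂ = sin φ₁ cos δ + cos φ₁ sin δ cos θ = (0.3180)(0.9885) + (0.9481)(0.1515)(0.8926) = 0.4426, so φ₂ = 26.27°.
Δλ = atan2(sin θ sin δ cos φ₁, cos δ − sin φ₁ sin φ₂) = atan2(0.0648, 0.8477) = 4.369°.
λ₂ = -133.162° + 4.369° = -128.79°.

26.27°, -128.79°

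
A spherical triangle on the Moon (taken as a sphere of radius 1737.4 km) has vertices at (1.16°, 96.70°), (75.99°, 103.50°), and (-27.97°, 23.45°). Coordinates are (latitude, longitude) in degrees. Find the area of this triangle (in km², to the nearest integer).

Side lengths (central angles): a = 2.0022, b = 1.3233, c = 1.3078 rad; semiperimeter s = 2.3166.
By l'Huilier's theorem, tan(E/4) = √[tan(s/2) tan((s−a)/2) tan((s−b)/2) tan((s−c)/2)], giving spherical excess E = 1.2723 rad.
Area = E·R² = 1.2723 × (1737.4)² ≈ 3840389 km².

3840389 km²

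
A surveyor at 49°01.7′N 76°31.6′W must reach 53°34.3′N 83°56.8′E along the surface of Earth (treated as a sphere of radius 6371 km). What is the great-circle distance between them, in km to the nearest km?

8460 km

With latitudes φ₁ = 49.028°, φ₂ = 53.572° and longitude difference Δλ = 160.473°:
cos c = sin φ₁ sin φ₂ + cos φ₁ cos φ₂ cos Δλ = (0.7550)(0.8046) + (0.6557)(0.5938)(-0.9425) = 0.24054,
so c = arccos(0.24054) = 1.32788 rad.
Distance = R·c = 6371 × 1.3279 ≈ 8460 km.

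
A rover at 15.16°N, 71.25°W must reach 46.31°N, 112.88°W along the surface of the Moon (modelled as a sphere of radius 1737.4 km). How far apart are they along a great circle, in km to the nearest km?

1412 km

In radians: φ₁ = 0.2646, φ₂ = 0.8083, Δλ = -41.630° = -0.7266 rad.
cos c = sin φ₁ sin φ₂ + cos φ₁ cos φ₂ cos Δλ = (0.2615)(0.7231) + (0.9652)(0.6908)(0.7475) = 0.68744,
so c = arccos(0.68744) = 0.81284 rad.
Distance = R·c = 1737.4 × 0.8128 ≈ 1412 km.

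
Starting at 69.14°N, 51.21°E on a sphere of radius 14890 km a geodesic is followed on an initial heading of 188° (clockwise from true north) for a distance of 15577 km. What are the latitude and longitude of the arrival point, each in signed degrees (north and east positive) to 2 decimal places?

Angular distance δ = d/R = 15577/14890 = 1.04614 rad; initial bearing θ = 3.2812 rad.
sin φ₂ = sin φ₁ cos δ + cos φ₁ sin δ cos θ = (0.9345)(0.5009) + (0.3561)(0.8655)(-0.9903) = 0.1629, so φ₂ = 9.37°.
Δλ = atan2(sin θ sin δ cos φ₁, cos δ − sin φ₁ sin φ₂) = atan2(-0.0429, 0.3487) = -7.012°.
λ₂ = 51.210° − 7.012° = 44.20°.

9.37°, 44.20°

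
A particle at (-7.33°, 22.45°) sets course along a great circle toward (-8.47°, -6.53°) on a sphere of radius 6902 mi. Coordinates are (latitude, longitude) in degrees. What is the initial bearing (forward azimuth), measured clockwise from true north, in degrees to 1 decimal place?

265.7°

With φ₁ = -0.1279, φ₂ = -0.1478, Δλ = -0.5058 rad, the forward-azimuth formula gives
θ = atan2( sin Δλ cos φ₂ , cos φ₁ sin φ₂ − sin φ₁ cos φ₂ cos Δλ ) = atan2(-0.4792, -0.0357) = -94.26°.
Adding 360° brings this into [0°, 360°): 265.7°.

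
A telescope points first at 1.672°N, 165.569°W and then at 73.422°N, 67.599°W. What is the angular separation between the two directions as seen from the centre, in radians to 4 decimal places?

In radians: φ₁ = 0.0292, φ₂ = 1.2815, Δλ = 97.970° = 1.7099 rad.
cos c = sin φ₁ sin φ₂ + cos φ₁ cos φ₂ cos Δλ = (0.0292)(0.9584) + (0.9996)(0.2853)(-0.1387) = -0.01158,
so c = arccos(-0.01158) = 1.58238 rad.
So the angular separation is 1.5824 rad.

1.5824 rad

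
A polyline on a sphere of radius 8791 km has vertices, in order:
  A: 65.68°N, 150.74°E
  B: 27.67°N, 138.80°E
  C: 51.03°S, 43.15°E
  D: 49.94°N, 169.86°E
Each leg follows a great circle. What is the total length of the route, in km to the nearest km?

Leg A→B: central angle 0.6761 rad, distance 5943.7 km.
Leg B→C: central angle 1.9997 rad, distance 17579.4 km.
Leg C→D: central angle 2.5626 rad, distance 22527.7 km.
Total: 5943.7 + 17579.4 + 22527.7 ≈ 46051 km.

46051 km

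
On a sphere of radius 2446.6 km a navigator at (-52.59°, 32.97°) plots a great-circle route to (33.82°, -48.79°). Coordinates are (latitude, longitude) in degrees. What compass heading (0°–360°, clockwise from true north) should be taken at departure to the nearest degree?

With φ₁ = -0.9179, φ₂ = 0.5903, Δλ = -1.4270 rad, the forward-azimuth formula gives
θ = atan2( sin Δλ cos φ₂ , cos φ₁ sin φ₂ − sin φ₁ cos φ₂ cos Δλ ) = atan2(-0.8222, 0.4327) = -62.24°.
Adding 360° brings this into [0°, 360°): 298°.

298°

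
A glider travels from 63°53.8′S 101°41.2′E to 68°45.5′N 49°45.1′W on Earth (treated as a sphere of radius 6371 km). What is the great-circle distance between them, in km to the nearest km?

18646 km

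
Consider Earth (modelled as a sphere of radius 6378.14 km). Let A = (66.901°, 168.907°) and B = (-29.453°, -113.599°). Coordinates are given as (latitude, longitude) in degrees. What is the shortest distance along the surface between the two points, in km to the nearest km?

Let φ₁ = 1.1676 rad, φ₂ = -0.5141 rad, and Δλ = 1.3525 rad.
Haversine: a = sin²(Δφ/2) + cos φ₁ cos φ₂ sin²(Δλ/2) = 0.5553 + (0.3923)(0.8708)(0.3917) = 0.68916.
Central angle c = 2·arcsin(√a) = 1.95877 rad.
Distance = R·c = 6378.14 × 1.9588 ≈ 12493 km.

12493 km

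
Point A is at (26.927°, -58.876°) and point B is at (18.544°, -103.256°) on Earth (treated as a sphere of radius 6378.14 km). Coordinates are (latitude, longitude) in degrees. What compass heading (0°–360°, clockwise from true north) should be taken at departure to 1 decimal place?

With φ₁ = 0.4700, φ₂ = 0.3237, Δλ = -0.7746 rad, the forward-azimuth formula gives
θ = atan2( sin Δλ cos φ₂ , cos φ₁ sin φ₂ − sin φ₁ cos φ₂ cos Δλ ) = atan2(-0.6631, -0.0233) = -92.01°.
Adding 360° brings this into [0°, 360°): 268.0°.

268.0°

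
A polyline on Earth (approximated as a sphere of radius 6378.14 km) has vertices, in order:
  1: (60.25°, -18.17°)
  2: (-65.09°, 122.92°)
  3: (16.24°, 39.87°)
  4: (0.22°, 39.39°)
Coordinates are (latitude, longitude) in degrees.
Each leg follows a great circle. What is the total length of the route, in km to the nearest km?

Leg 1→2: central angle 2.8242 rad, distance 18013.4 km.
Leg 2→3: central angle 1.7770 rad, distance 11333.7 km.
Leg 3→4: central angle 0.2797 rad, distance 1784.1 km.
Total: 18013.4 + 11333.7 + 1784.1 ≈ 31131 km.

31131 km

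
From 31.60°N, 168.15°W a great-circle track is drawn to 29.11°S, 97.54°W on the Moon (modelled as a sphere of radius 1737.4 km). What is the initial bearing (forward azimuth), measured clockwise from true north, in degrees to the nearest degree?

Δλ = 70.610° = 1.2324 rad.
y = sin Δλ · cos φ₂ = (0.9433)(0.8737) = 0.8241
x = cos φ₁ sin φ₂ − sin φ₁ cos φ₂ cos Δλ = (0.8517)(-0.4865) − (0.5240)(0.8737)(0.3320) = -0.5663
θ = atan2(y, x) = 124.50°, so the bearing is 124°.

124°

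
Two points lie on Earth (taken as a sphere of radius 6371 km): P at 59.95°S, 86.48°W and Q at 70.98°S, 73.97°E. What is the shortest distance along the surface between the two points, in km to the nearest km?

5377 km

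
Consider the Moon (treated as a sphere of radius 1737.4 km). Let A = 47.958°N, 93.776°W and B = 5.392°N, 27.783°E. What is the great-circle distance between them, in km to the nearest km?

3221 km

With latitudes φ₁ = 47.958°, φ₂ = 5.392° and longitude difference Δλ = 121.559°:
cos c = sin φ₁ sin φ₂ + cos φ₁ cos φ₂ cos Δλ = (0.7427)(0.0940) + (0.6697)(0.9956)(-0.5234) = -0.27915,
so c = arccos(-0.27915) = 1.85371 rad.
Distance = R·c = 1737.4 × 1.8537 ≈ 3221 km.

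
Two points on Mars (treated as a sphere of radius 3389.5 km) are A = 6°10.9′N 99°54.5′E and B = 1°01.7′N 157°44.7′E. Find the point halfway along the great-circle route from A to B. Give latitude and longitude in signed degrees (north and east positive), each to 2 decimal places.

4.12°, 128.92°

The central angle between A and B is δ = 1.0109 rad.
With f = 0.5, the slerp weights are sin((1−f)δ)/sin δ = 0.5715 and sin(fδ)/sin δ = 0.5715.
Weighted sum of the unit vectors: (0.5715)·(-0.1711,0.9794,0.1077) + (0.5715)·(-0.9254,0.3787,0.0179) = (-0.6266, 0.7761, 0.0718).
Converting back: φ = atan2(z, √(x²+y²)) = 4.12°, λ = atan2(y, x) = 128.92°.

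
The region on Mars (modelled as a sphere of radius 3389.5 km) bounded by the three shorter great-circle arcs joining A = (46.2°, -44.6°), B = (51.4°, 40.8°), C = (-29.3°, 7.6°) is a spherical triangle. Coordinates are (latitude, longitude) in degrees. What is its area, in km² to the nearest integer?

Side lengths (central angles): a = 1.4979, b = 1.5541, c = 0.9289 rad; semiperimeter s = 1.9905.
By l'Huilier's theorem, tan(E/4) = √[tan(s/2) tan((s−a)/2) tan((s−b)/2) tan((s−c)/2)], giving spherical excess E = 0.8835 rad.
Area = E·R² = 0.8835 × (3389.5)² ≈ 10150274 km².

10150274 km²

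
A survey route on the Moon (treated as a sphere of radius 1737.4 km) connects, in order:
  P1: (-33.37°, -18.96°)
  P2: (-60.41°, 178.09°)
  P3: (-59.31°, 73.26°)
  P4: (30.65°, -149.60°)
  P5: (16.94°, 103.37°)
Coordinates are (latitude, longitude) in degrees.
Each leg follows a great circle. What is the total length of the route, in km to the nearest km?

11125 km

Leg P1→P2: central angle 1.4866 rad, distance 2582.9 km.
Leg P2→P3: central angle 0.8185 rad, distance 1422.1 km.
Leg P3→P4: central angle 2.4345 rad, distance 4229.7 km.
Leg P4→P5: central angle 1.6634 rad, distance 2890.0 km.
Total: 2582.9 + 1422.1 + 4229.7 + 2890.0 ≈ 11125 km.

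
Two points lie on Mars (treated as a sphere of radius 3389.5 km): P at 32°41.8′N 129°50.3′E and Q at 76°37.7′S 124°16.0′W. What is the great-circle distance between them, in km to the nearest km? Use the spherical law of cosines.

Let φ₁ = 0.5707 rad, φ₂ = -1.3374 rad, and Δλ = 1.8482 rad.
cos c = sin φ₁ sin φ₂ + cos φ₁ cos φ₂ cos Δλ = (0.5402)(-0.9729) + (0.8415)(0.2313)(-0.2739) = -0.57885,
so c = arccos(-0.57885) = 2.18811 rad.
Distance = R·c = 3389.5 × 2.1881 ≈ 7417 km.

7417 km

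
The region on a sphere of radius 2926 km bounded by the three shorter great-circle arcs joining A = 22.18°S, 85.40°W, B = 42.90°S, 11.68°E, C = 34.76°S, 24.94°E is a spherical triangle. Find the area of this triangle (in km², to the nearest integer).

405224 km²

Side lengths (central angles): a = 0.2291, b = 1.6200, c = 1.3965 rad; semiperimeter s = 1.6228.
By l'Huilier's theorem, tan(E/4) = √[tan(s/2) tan((s−a)/2) tan((s−b)/2) tan((s−c)/2)], giving spherical excess E = 0.0473 rad.
Area = E·R² = 0.0473 × (2926)² ≈ 405224 km².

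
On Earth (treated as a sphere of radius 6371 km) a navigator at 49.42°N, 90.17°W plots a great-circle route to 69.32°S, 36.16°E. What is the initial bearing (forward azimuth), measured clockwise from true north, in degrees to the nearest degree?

148°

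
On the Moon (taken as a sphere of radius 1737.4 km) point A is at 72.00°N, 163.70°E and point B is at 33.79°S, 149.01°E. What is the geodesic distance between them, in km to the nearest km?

3223 km

In radians: φ₁ = 1.2566, φ₂ = -0.5897, Δλ = -14.690° = -0.2564 rad.
Haversine: a = sin²(Δφ/2) + cos φ₁ cos φ₂ sin²(Δλ/2) = 0.6361 + (0.3090)(0.8311)(0.0163) = 0.64025.
Central angle c = 2·arcsin(√a) = 1.85512 rad.
Distance = R·c = 1737.4 × 1.8551 ≈ 3223 km.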